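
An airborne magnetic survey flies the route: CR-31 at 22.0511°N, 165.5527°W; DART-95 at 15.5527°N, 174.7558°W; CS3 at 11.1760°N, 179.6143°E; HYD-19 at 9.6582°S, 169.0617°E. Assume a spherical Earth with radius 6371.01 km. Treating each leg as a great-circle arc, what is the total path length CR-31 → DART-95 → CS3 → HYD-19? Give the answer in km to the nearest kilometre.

CR-31→DART-95: c = 0.189593 rad, d = 1207.90 km
DART-95→CS3: c = 0.122347 rad, d = 779.47 km
CS3→HYD-19: c = 0.407141 rad, d = 2593.90 km
Total = 1207.90 + 779.47 + 2593.90 = 4581.27 km

4581 km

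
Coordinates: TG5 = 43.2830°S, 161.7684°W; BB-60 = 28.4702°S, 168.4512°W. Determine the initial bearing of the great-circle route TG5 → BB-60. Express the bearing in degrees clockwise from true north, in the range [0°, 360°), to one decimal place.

337.9°

Δλ = -6.6828°
y = sin Δλ · cos φ₂ = -0.102299
x = cos φ₁ sin φ₂ − sin φ₁ cos φ₂ cos Δλ = 0.251567
θ = atan2(y, x) = -22.1290° → 337.8710° (mod 360°)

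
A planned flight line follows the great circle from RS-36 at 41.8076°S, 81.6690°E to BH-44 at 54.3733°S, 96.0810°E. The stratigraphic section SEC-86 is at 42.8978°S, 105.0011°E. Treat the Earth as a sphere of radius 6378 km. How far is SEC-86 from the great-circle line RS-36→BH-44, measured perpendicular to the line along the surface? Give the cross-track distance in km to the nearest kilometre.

δ₁₃ = central angle RS-36→SEC-86 = 0.300577 rad  (haversine)
θ₁₃ = bearing RS-36→SEC-86 = 101.487°,  θ₁₂ = bearing RS-36→BH-44 = 147.750°
dₓₜ = R·arcsin(sin δ₁₃ · sin(θ₁₃ − θ₁₂)) = 6378·arcsin(0.29607·sin(-46.263°)) = -1374.990 km
|dₓₜ| = 1374.990 km

1375 km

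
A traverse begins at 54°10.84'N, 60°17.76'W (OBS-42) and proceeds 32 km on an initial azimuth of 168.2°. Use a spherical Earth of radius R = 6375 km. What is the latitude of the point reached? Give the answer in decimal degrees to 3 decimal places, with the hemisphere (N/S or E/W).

OBS-42: φ = +54.18067°, λ = -60.29600°
δ = d/R = 32/6375 = 0.005020 rad
φ₂ = arcsin(sin φ₁ cos δ + cos φ₁ sin δ cos θ)
   = arcsin(0.81087·0.99999 + 0.58523·0.00502·-0.97887) = 53.89910°
λ₂ = λ₁ + atan2(sin θ sin δ cos φ₁, cos δ − sin φ₁ sin φ₂) = -60.19618°

53.899°N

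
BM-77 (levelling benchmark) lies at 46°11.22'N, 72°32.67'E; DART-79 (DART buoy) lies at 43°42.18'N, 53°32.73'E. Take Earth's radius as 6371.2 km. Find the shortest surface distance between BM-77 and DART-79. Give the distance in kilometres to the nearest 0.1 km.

BM-77: φ = +46.18700°, λ = +72.54450°
DART-79: φ = +43.70300°, λ = +53.54550°
Δφ = -2.4840°,  Δλ = -18.9990°
a = sin²(Δφ/2) + cos φ₁ cos φ₂ sin²(Δλ/2) = 0.014102
c = 2·arcsin(√a) = 0.238066 rad = 13.6402°
d = R·c = 6371.2 × 0.238066 = 1516.8 km

1516.8 km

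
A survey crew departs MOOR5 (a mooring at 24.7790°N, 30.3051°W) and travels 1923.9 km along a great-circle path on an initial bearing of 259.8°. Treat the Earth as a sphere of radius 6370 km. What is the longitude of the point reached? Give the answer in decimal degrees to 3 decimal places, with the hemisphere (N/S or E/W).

δ = d/R = 1923.9/6370 = 0.302025 rad
φ₂ = arcsin(sin φ₁ cos δ + cos φ₁ sin δ cos θ)
   = arcsin(0.41912·0.95474 + 0.90793·0.29745·-0.17708) = 20.62949°
λ₂ = λ₁ + atan2(sin θ sin δ cos φ₁, cos δ − sin φ₁ sin φ₂) = -48.53383°

48.534°W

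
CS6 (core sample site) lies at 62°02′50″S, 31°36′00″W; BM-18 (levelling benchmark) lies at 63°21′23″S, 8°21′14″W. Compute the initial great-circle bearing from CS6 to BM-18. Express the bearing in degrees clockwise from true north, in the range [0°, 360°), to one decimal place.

CS6: φ = -62.04722°, λ = -31.60000°
BM-18: φ = -63.35639°, λ = -8.35389°
Δλ = 23.2461°
y = sin Δλ · cos φ₂ = 0.176991
x = cos φ₁ sin φ₂ − sin φ₁ cos φ₂ cos Δλ = -0.055005
θ = atan2(y, x) = 107.2642° → 107.2642° (mod 360°)

107.3°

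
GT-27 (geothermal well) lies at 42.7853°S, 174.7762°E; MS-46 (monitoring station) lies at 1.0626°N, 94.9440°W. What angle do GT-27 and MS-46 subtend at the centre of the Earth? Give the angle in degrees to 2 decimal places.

90.93°

Δφ = 43.8479°,  Δλ = 90.2798°
a = sin²(Δφ/2) + cos φ₁ cos φ₂ sin²(Δλ/2) = 0.508090
c = 2·arcsin(√a) = 1.586977 rad = 90.9271°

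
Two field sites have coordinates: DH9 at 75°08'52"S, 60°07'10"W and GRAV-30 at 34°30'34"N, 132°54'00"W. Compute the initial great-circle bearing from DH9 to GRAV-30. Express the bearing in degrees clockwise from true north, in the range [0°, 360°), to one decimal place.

DH9: φ = -75.14778°, λ = -60.11944°
GRAV-30: φ = +34.50944°, λ = -132.90000°
Δλ = -72.7806°
y = sin Δλ · cos φ₂ = -0.787098
x = cos φ₁ sin φ₂ − sin φ₁ cos φ₂ cos Δλ = 0.381010
θ = atan2(y, x) = -64.1698° → 295.8302° (mod 360°)

295.8°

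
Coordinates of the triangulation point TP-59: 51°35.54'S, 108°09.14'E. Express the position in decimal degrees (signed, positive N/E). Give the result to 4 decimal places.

-51.5923°, +108.1523°

lat: 51.5923° S → -51.5923°
lon: 108.1523° E → +108.1523°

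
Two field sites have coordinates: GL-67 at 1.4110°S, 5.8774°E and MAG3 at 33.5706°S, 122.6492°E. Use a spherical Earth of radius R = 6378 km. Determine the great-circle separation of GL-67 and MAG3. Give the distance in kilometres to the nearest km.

Δφ = -32.1596°,  Δλ = 116.7718°
a = sin²(Δφ/2) + cos φ₁ cos φ₂ sin²(Δλ/2) = 0.680789
c = 2·arcsin(√a) = 1.940755 rad = 111.1971°
d = R·c = 6378 × 1.940755 = 12378.1 km

12378 km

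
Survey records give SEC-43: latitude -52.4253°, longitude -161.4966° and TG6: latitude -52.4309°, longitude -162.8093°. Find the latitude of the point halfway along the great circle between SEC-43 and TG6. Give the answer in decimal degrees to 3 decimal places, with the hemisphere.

52.430°S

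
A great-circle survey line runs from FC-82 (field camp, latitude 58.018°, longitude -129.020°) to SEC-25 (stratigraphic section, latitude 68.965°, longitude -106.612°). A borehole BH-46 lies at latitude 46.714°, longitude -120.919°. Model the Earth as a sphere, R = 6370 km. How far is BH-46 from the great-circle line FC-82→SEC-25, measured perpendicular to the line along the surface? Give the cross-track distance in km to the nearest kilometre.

δ₁₃ = central angle FC-82→BH-46 = 0.214996 rad  (haversine)
θ₁₃ = bearing FC-82→BH-46 = 153.071°,  θ₁₂ = bearing FC-82→SEC-25 = 32.729°
dₓₜ = R·arcsin(sin δ₁₃ · sin(θ₁₃ − θ₁₂)) = 6370·arcsin(0.21334·sin(120.342°)) = 1179.583 km
|dₓₜ| = 1179.583 km

1180 km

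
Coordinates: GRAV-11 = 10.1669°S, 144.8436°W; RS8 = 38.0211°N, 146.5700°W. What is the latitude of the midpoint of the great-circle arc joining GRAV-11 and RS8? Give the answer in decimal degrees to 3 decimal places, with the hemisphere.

Bx = cos φ₂ cos Δλ = 0.787426,  By = cos φ₂ sin Δλ = -0.023733
φₘ = atan2(sin φ₁ + sin φ₂, √((cos φ₁ + Bx)² + By²)) = 13.92860°
λₘ = λ₁ + atan2(By, cos φ₁ + Bx) = -145.61107°

13.929°N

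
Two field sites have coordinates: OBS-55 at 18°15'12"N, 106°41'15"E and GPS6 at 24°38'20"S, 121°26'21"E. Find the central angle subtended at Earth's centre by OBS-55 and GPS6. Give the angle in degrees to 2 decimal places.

OBS-55: φ = +18.25333°, λ = +106.68750°
GPS6: φ = -24.63889°, λ = +121.43917°
Δφ = -42.8922°,  Δλ = 14.7517°
a = sin²(Δφ/2) + cos φ₁ cos φ₂ sin²(Δλ/2) = 0.147909
c = 2·arcsin(√a) = 0.789525 rad = 45.2365°

45.24°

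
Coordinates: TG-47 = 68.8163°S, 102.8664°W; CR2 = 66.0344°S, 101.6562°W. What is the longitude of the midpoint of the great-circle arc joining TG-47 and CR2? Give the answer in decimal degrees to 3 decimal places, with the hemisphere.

Bx = cos φ₂ cos Δλ = 0.406097,  By = cos φ₂ sin Δλ = 0.008579
φₘ = atan2(sin φ₁ + sin φ₂, √((cos φ₁ + Bx)² + By²)) = -67.42648°
λₘ = λ₁ + atan2(By, cos φ₁ + Bx) = -102.22596°

102.226°W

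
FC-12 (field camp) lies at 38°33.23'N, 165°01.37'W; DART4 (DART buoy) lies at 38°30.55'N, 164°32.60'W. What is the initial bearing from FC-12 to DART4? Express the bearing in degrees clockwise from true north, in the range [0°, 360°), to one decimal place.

FC-12: φ = +38.55383°, λ = -165.02283°
DART4: φ = +38.50917°, λ = -164.54333°
Δλ = 0.4795°
y = sin Δλ · cos φ₂ = 0.006549
x = cos φ₁ sin φ₂ − sin φ₁ cos φ₂ cos Δλ = -0.000763
θ = atan2(y, x) = 96.6414° → 96.6414° (mod 360°)

96.6°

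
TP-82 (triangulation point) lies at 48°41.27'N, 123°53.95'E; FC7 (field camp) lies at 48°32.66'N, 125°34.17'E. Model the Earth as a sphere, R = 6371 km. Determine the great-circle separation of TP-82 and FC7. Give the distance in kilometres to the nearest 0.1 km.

123.8 km

TP-82: φ = +48.68783°, λ = +123.89917°
FC7: φ = +48.54433°, λ = +125.56950°
Δφ = -0.1435°,  Δλ = 1.6703°
a = sin²(Δφ/2) + cos φ₁ cos φ₂ sin²(Δλ/2) = 0.000094
c = 2·arcsin(√a) = 0.019435 rad = 1.1135°
d = R·c = 6371 × 0.019435 = 123.8 km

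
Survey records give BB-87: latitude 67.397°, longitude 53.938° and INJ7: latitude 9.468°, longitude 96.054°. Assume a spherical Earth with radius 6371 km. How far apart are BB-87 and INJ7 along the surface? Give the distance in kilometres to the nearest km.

Δφ = -57.9290°,  Δλ = 42.1160°
a = sin²(Δφ/2) + cos φ₁ cos φ₂ sin²(Δλ/2) = 0.283460
c = 2·arcsin(√a) = 1.122890 rad = 64.3368°
d = R·c = 6371 × 1.122890 = 7153.9 km

7154 km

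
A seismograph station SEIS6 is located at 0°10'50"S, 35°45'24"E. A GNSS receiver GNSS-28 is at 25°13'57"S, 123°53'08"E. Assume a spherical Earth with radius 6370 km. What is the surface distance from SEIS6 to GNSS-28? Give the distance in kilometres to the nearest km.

SEIS6: φ = -0.18056°, λ = +35.75667°
GNSS-28: φ = -25.23250°, λ = +123.88556°
Δφ = -25.0519°,  Δλ = 88.1289°
a = sin²(Δφ/2) + cos φ₁ cos φ₂ sin²(Δλ/2) = 0.484560
c = 2·arcsin(√a) = 1.539912 rad = 88.2305°
d = R·c = 6370 × 1.539912 = 9809.2 km

9809 km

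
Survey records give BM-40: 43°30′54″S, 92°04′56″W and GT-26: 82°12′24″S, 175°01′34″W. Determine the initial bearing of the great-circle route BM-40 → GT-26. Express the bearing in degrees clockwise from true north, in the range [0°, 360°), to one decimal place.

BM-40: φ = -43.51500°, λ = -92.08222°
GT-26: φ = -82.20667°, λ = -175.02611°
Δλ = -82.9439°
y = sin Δλ · cos φ₂ = -0.134573
x = cos φ₁ sin φ₂ − sin φ₁ cos φ₂ cos Δλ = -0.707027
θ = atan2(y, x) = -169.2234° → 190.7766° (mod 360°)

190.8°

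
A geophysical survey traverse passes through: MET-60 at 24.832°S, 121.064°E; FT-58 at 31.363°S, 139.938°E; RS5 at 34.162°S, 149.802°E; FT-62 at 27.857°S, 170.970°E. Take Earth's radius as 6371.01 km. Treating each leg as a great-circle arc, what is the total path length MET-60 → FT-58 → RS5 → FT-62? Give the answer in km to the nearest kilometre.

5089 km

MET-60→FT-58: c = 0.311602 rad, d = 1985.22 km
FT-58→RS5: c = 0.152712 rad, d = 972.93 km
RS5→FT-62: c = 0.334455 rad, d = 2130.81 km
Total = 1985.22 + 972.93 + 2130.81 = 5088.96 km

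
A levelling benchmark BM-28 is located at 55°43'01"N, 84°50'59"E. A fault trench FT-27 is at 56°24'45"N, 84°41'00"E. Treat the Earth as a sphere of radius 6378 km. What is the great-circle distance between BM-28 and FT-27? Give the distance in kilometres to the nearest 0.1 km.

78.1 km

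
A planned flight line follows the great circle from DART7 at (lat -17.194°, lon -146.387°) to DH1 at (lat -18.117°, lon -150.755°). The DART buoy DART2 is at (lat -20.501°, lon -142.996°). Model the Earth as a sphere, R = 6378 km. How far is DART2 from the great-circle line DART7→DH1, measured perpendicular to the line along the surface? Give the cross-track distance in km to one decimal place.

δ₁₃ = central angle DART7→DART2 = 0.080420 rad  (haversine)
θ₁₃ = bearing DART7→DART2 = 136.396°,  θ₁₂ = bearing DART7→DH1 = 256.840°
dₓₜ = R·arcsin(sin δ₁₃ · sin(θ₁₃ − θ₁₂)) = 6378·arcsin(0.08033·sin(-120.444°)) = -442.074 km
|dₓₜ| = 442.074 km

442.1 km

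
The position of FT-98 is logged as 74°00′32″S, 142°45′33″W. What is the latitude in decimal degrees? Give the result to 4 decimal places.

74° + 0′/60 + 32″/3600 = 74 + 0.00000 + 0.00889 = 74.0089°

74.0089°S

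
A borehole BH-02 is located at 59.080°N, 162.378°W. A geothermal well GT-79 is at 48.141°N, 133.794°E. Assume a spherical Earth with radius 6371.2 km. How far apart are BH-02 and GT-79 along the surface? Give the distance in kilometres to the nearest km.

4203 km

Δφ = -10.9390°,  Δλ = -63.8280°
a = sin²(Δφ/2) + cos φ₁ cos φ₂ sin²(Δλ/2) = 0.104910
c = 2·arcsin(√a) = 0.659694 rad = 37.7977°
d = R·c = 6371.2 × 0.659694 = 4203.0 km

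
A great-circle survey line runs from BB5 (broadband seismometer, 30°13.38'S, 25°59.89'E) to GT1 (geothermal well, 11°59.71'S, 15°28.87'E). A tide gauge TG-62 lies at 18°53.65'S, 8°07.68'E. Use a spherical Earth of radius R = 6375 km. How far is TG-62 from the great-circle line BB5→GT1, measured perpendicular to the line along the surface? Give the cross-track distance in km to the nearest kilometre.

BB5: φ = -30.22300°, λ = +25.99817°
GT1: φ = -11.99517°, λ = +15.48117°
TG-62: φ = -18.89417°, λ = +8.12800°
δ₁₃ = central angle BB5→TG-62 = 0.345003 rad  (haversine)
θ₁₃ = bearing BB5→TG-62 = 300.857°,  θ₁₂ = bearing BB5→GT1 = 329.617°
dₓₜ = R·arcsin(sin δ₁₃ · sin(θ₁₃ − θ₁₂)) = 6375·arcsin(0.33820·sin(-28.760°)) = -1041.981 km
|dₓₜ| = 1041.981 km

1042 km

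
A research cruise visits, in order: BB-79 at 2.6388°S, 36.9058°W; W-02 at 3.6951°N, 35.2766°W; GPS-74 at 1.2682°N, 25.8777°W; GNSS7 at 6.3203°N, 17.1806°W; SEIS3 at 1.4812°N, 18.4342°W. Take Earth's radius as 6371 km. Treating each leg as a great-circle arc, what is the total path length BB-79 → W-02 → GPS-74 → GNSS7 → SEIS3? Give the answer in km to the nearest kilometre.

3478 km

BB-79→W-02: c = 0.114142 rad, d = 727.20 km
W-02→GPS-74: c = 0.169261 rad, d = 1078.36 km
GPS-74→GNSS7: c = 0.175214 rad, d = 1116.29 km
GNSS7→SEIS3: c = 0.087232 rad, d = 555.75 km
Total = 727.20 + 1078.36 + 1116.29 + 555.75 = 3477.60 km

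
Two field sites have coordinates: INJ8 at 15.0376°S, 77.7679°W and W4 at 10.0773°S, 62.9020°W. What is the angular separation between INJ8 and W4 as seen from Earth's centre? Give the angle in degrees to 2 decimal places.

Δφ = 4.9603°,  Δλ = 14.8659°
a = sin²(Δφ/2) + cos φ₁ cos φ₂ sin²(Δλ/2) = 0.017786
c = 2·arcsin(√a) = 0.267523 rad = 15.3279°

15.33°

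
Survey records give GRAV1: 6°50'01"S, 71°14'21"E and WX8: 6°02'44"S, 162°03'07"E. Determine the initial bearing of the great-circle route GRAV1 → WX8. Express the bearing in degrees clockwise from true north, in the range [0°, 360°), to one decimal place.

96.1°

GRAV1: φ = -6.83361°, λ = +71.23917°
WX8: φ = -6.04556°, λ = +162.05194°
Δλ = 90.8128°
y = sin Δλ · cos φ₂ = 0.994338
x = cos φ₁ sin φ₂ − sin φ₁ cos φ₂ cos Δλ = -0.106249
θ = atan2(y, x) = 96.0992° → 96.0992° (mod 360°)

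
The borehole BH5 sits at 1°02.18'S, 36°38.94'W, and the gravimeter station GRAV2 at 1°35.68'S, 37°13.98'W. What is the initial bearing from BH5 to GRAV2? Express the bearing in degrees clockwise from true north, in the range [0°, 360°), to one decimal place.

226.3°

BH5: φ = -1.03633°, λ = -36.64900°
GRAV2: φ = -1.59467°, λ = -37.23300°
Δλ = -0.5840°
y = sin Δλ · cos φ₂ = -0.010189
x = cos φ₁ sin φ₂ − sin φ₁ cos φ₂ cos Δλ = -0.009746
θ = atan2(y, x) = -133.7267° → 226.2733° (mod 360°)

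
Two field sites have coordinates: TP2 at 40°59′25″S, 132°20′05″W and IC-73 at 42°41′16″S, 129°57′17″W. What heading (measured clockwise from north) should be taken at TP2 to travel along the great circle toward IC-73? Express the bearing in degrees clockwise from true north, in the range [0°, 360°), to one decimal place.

134.5°

TP2: φ = -40.99028°, λ = -132.33472°
IC-73: φ = -42.68778°, λ = -129.95472°
Δλ = 2.3800°
y = sin Δλ · cos φ₂ = 0.030525
x = cos φ₁ sin φ₂ − sin φ₁ cos φ₂ cos Δλ = -0.030039
θ = atan2(y, x) = 134.5401° → 134.5401° (mod 360°)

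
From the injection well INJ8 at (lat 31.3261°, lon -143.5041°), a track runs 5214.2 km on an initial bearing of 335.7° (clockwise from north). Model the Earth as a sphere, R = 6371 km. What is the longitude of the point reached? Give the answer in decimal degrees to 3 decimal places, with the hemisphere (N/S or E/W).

164.859°E

δ = d/R = 5214.2/6371 = 0.818427 rad
φ₂ = arcsin(sin φ₁ cos δ + cos φ₁ sin δ cos θ)
   = arcsin(0.51991·0.68337 + 0.85422·0.73007·0.91140) = 67.47025°
λ₂ = λ₁ + atan2(sin θ sin δ cos φ₁, cos δ − sin φ₁ sin φ₂) = 164.85914°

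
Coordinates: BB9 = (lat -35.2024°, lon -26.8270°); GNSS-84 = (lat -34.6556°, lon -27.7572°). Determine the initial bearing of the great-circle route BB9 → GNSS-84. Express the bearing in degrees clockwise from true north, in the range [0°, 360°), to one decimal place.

305.4°

Δλ = -0.9302°
y = sin Δλ · cos φ₂ = -0.013354
x = cos φ₁ sin φ₂ − sin φ₁ cos φ₂ cos Δλ = 0.009481
θ = atan2(y, x) = -54.6270° → 305.3730° (mod 360°)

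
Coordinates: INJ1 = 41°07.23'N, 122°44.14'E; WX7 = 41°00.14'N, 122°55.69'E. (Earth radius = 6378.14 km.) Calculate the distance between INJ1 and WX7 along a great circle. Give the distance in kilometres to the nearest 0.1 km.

INJ1: φ = +41.12050°, λ = +122.73567°
WX7: φ = +41.00233°, λ = +122.92817°
Δφ = -0.1182°,  Δλ = 0.1925°
a = sin²(Δφ/2) + cos φ₁ cos φ₂ sin²(Δλ/2) = 0.000003
c = 2·arcsin(√a) = 0.003267 rad = 0.1872°
d = R·c = 6378.14 × 0.003267 = 20.8 km

20.8 km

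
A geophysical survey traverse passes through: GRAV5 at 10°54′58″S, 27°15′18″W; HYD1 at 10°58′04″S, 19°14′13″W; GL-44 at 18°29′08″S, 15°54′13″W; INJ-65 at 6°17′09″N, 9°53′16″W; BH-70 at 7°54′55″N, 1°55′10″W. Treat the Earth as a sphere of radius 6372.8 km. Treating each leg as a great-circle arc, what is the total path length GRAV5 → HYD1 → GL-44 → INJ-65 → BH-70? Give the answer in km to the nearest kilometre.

5516 km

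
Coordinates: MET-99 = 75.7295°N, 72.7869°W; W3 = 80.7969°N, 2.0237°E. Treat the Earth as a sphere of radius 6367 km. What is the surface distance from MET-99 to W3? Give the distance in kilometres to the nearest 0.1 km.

1640.3 km

Δφ = 5.0674°,  Δλ = 74.8106°
a = sin²(Δφ/2) + cos φ₁ cos φ₂ sin²(Δλ/2) = 0.016501
c = 2·arcsin(√a) = 0.257628 rad = 14.7610°
d = R·c = 6367 × 0.257628 = 1640.3 km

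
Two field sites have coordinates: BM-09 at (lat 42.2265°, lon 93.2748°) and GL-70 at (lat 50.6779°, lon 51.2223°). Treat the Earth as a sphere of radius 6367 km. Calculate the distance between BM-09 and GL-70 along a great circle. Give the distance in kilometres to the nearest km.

3304 km

Δφ = 8.4514°,  Δλ = -42.0525°
a = sin²(Δφ/2) + cos φ₁ cos φ₂ sin²(Δλ/2) = 0.065836
c = 2·arcsin(√a) = 0.518976 rad = 29.7351°
d = R·c = 6367 × 0.518976 = 3304.3 km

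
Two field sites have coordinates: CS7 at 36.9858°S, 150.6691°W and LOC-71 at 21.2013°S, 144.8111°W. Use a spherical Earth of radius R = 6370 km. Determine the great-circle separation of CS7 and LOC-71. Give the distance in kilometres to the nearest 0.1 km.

1843.8 km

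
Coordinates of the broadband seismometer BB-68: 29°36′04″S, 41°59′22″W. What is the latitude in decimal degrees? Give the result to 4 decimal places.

29° + 36′/60 + 4″/3600 = 29 + 0.60000 + 0.00111 = 29.6011°

29.6011°S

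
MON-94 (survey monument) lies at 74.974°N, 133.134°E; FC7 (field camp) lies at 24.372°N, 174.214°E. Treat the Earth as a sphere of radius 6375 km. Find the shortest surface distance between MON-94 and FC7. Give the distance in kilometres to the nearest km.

Δφ = -50.6020°,  Δλ = 41.0800°
a = sin²(Δφ/2) + cos φ₁ cos φ₂ sin²(Δλ/2) = 0.211720
c = 2·arcsin(√a) = 0.956283 rad = 54.7910°
d = R·c = 6375 × 0.956283 = 6096.3 km

6096 km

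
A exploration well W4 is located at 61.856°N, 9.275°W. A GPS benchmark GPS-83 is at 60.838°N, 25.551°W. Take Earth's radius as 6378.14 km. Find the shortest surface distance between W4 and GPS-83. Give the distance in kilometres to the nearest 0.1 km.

873.8 km

Δφ = -1.0180°,  Δλ = -16.2760°
a = sin²(Δφ/2) + cos φ₁ cos φ₂ sin²(Δλ/2) = 0.004685
c = 2·arcsin(√a) = 0.136997 rad = 7.8493°
d = R·c = 6378.14 × 0.136997 = 873.8 km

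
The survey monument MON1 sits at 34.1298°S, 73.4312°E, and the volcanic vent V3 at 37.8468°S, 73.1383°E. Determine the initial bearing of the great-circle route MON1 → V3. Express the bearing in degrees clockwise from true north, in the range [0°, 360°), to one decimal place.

Δλ = -0.2929°
y = sin Δλ · cos φ₂ = -0.004037
x = cos φ₁ sin φ₂ − sin φ₁ cos φ₂ cos Δλ = -0.064834
θ = atan2(y, x) = -176.4372° → 183.5628° (mod 360°)

183.6°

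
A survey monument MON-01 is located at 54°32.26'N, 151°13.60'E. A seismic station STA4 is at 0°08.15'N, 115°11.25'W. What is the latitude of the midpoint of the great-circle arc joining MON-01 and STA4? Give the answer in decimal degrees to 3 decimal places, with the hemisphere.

MON-01: φ = +54.53767°, λ = +151.22667°
STA4: φ = +0.13583°, λ = -115.18750°
Bx = cos φ₂ cos Δλ = -0.062544,  By = cos φ₂ sin Δλ = 0.998039
φₘ = atan2(sin φ₁ + sin φ₂, √((cos φ₁ + Bx)² + By²)) = 36.00089°
λₘ = λ₁ + atan2(By, cos φ₁ + Bx) = -146.18643°

36.001°N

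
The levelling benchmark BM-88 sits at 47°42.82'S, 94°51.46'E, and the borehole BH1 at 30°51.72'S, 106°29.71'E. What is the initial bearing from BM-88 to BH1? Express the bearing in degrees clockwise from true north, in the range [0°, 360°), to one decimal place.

32.0°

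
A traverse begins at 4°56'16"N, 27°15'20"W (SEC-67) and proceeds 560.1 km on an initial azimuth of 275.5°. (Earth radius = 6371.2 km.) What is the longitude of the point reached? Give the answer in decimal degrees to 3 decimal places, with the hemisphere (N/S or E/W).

SEC-67: φ = +4.93778°, λ = -27.25556°
δ = d/R = 560.1/6371.2 = 0.087911 rad
φ₂ = arcsin(sin φ₁ cos δ + cos φ₁ sin δ cos θ)
   = arcsin(0.08607·0.99614 + 0.99629·0.08780·0.09585) = 5.40098°
λ₂ = λ₁ + atan2(sin θ sin δ cos φ₁, cos δ − sin φ₁ sin φ₂) = -32.29167°

32.292°W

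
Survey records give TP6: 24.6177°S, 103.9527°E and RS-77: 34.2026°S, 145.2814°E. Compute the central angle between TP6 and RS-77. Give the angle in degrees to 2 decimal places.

Δφ = -9.5849°,  Δλ = 41.3287°
a = sin²(Δφ/2) + cos φ₁ cos φ₂ sin²(Δλ/2) = 0.100614
c = 2·arcsin(√a) = 0.645546 rad = 36.9871°

36.99°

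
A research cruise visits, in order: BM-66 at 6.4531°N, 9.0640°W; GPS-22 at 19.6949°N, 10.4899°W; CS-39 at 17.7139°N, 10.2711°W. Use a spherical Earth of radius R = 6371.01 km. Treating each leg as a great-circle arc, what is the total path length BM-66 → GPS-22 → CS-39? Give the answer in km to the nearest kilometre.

BM-66→GPS-22: c = 0.232374 rad, d = 1480.46 km
GPS-22→CS-39: c = 0.034764 rad, d = 221.48 km
Total = 1480.46 + 221.48 = 1701.94 km

1702 km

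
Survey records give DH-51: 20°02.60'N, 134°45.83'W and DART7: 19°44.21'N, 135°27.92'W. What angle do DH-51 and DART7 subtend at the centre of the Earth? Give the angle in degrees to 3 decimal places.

0.727°

DH-51: φ = +20.04333°, λ = -134.76383°
DART7: φ = +19.73683°, λ = -135.46533°
Δφ = -0.3065°,  Δλ = -0.7015°
a = sin²(Δφ/2) + cos φ₁ cos φ₂ sin²(Δλ/2) = 0.000040
c = 2·arcsin(√a) = 0.012695 rad = 0.7274°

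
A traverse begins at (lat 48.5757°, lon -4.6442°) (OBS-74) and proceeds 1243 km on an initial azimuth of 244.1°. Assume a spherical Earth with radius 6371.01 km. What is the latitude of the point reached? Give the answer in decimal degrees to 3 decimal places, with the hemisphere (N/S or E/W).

42.811°N

δ = d/R = 1243/6371.01 = 0.195103 rad
φ₂ = arcsin(sin φ₁ cos δ + cos φ₁ sin δ cos θ)
   = arcsin(0.74983·0.98103 + 0.66163·0.19387·-0.43680) = 42.81058°
λ₂ = λ₁ + atan2(sin θ sin δ cos φ₁, cos δ − sin φ₁ sin φ₂) = -18.39639°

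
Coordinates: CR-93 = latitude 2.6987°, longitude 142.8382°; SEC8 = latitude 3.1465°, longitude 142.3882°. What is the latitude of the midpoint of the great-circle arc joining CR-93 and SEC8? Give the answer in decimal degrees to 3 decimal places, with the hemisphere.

2.923°N

Bx = cos φ₂ cos Δλ = 0.998462,  By = cos φ₂ sin Δλ = -0.007842
φₘ = atan2(sin φ₁ + sin φ₂, √((cos φ₁ + Bx)² + By²)) = 2.92262°
λₘ = λ₁ + atan2(By, cos φ₁ + Bx) = 142.61324°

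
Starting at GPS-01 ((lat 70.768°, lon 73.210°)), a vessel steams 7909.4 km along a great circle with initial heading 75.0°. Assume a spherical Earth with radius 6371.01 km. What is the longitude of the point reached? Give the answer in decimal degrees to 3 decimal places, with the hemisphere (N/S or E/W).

δ = d/R = 7909.4/6371.01 = 1.241467 rad
φ₂ = arcsin(sin φ₁ cos δ + cos φ₁ sin δ cos θ)
   = arcsin(0.94419·0.32341 + 0.32939·0.94626·0.25882) = 22.70780°
λ₂ = λ₁ + atan2(sin θ sin δ cos φ₁, cos δ − sin φ₁ sin φ₂) = 170.97977°

170.980°E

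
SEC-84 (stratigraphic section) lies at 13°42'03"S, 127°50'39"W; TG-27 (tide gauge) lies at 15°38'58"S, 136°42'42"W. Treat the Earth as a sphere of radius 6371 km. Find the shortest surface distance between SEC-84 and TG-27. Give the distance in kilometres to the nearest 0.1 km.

SEC-84: φ = -13.70083°, λ = -127.84417°
TG-27: φ = -15.64944°, λ = -136.71167°
Δφ = -1.9486°,  Δλ = -8.8675°
a = sin²(Δφ/2) + cos φ₁ cos φ₂ sin²(Δλ/2) = 0.005880
c = 2·arcsin(√a) = 0.153515 rad = 8.7957°
d = R·c = 6371 × 0.153515 = 978.0 km

978.0 km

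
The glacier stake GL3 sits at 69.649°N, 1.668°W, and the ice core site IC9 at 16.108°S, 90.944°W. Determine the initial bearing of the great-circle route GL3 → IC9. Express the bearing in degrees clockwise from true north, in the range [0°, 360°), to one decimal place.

Δλ = -89.2760°
y = sin Δλ · cos φ₂ = -0.960664
x = cos φ₁ sin φ₂ − sin φ₁ cos φ₂ cos Δλ = -0.107870
θ = atan2(y, x) = -96.4068° → 263.5932° (mod 360°)

263.6°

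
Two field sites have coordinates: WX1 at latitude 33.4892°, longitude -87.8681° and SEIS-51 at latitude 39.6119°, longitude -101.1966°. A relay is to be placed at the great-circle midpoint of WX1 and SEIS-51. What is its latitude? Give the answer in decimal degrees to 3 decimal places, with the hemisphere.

Bx = cos φ₂ cos Δλ = 0.749630,  By = cos φ₂ sin Δλ = -0.177599
φₘ = atan2(sin φ₁ + sin φ₂, √((cos φ₁ + Bx)² + By²)) = 36.73627°
λₘ = λ₁ + atan2(By, cos φ₁ + Bx) = -94.26693°

36.736°N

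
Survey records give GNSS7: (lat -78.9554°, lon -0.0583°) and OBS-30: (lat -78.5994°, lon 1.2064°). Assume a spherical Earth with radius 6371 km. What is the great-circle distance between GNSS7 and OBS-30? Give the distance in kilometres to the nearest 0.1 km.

Δφ = 0.3560°,  Δλ = 1.2647°
a = sin²(Δφ/2) + cos φ₁ cos φ₂ sin²(Δλ/2) = 0.000014
c = 2·arcsin(√a) = 0.007554 rad = 0.4328°
d = R·c = 6371 × 0.007554 = 48.1 km

48.1 km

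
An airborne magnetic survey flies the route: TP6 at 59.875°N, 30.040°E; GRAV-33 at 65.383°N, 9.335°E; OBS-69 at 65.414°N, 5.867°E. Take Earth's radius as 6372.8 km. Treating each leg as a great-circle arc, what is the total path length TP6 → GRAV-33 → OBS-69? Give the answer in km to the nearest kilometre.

TP6→GRAV-33: c = 0.190656 rad, d = 1215.01 km
GRAV-33→OBS-69: c = 0.025201 rad, d = 160.60 km
Total = 1215.01 + 160.60 = 1375.61 km

1376 km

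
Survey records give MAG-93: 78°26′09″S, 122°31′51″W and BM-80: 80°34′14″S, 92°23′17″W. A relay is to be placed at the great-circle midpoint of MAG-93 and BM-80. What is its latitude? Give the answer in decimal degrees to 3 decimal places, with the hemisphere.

79.853°S

MAG-93: φ = -78.43583°, λ = -122.53083°
BM-80: φ = -80.57056°, λ = -92.38806°
Bx = cos φ₂ cos Δλ = 0.141679,  By = cos φ₂ sin Δλ = 0.082270
φₘ = atan2(sin φ₁ + sin φ₂, √((cos φ₁ + Bx)² + By²)) = -79.85299°
λₘ = λ₁ + atan2(By, cos φ₁ + Bx) = -109.01053°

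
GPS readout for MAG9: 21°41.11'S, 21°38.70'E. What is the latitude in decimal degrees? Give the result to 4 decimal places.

21.6852°S

21° + 41.11′/60 = 21 + 0.68517 = 21.6852°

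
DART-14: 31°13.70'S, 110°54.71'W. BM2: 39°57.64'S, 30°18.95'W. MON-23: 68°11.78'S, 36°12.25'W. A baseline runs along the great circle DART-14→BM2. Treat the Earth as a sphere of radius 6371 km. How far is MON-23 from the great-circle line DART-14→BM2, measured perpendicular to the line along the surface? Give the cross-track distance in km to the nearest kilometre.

2850 km

DART-14: φ = -31.22833°, λ = -110.91183°
BM2: φ = -39.96067°, λ = -30.31583°
MON-23: φ = -68.19633°, λ = -36.20417°
δ₁₃ = central angle DART-14→MON-23 = 0.970207 rad  (haversine)
θ₁₃ = bearing DART-14→MON-23 = 154.261°,  θ₁₂ = bearing DART-14→BM2 = 122.636°
dₓₜ = R·arcsin(sin δ₁₃ · sin(θ₁₃ − θ₁₂)) = 6371·arcsin(0.82500·sin(31.625°)) = 2850.184 km
|dₓₜ| = 2850.184 km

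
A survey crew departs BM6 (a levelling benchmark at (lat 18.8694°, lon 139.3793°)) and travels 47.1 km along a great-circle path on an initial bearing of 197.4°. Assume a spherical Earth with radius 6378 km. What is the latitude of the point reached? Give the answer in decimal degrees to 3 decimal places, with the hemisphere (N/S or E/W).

δ = d/R = 47.1/6378 = 0.007385 rad
φ₂ = arcsin(sin φ₁ cos δ + cos φ₁ sin δ cos θ)
   = arcsin(0.32341·0.99997 + 0.94626·0.00738·-0.95424) = 18.46560°
λ₂ = λ₁ + atan2(sin θ sin δ cos φ₁, cos δ − sin φ₁ sin φ₂) = 139.24590°

18.466°N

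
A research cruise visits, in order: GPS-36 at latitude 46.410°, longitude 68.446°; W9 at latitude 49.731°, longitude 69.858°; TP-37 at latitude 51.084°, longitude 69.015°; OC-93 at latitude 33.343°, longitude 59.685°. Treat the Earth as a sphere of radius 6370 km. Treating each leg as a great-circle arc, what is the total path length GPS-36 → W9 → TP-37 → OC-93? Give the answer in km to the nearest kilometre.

2658 km

GPS-36→W9: c = 0.060253 rad, d = 383.81 km
W9→TP-37: c = 0.025407 rad, d = 161.85 km
TP-37→OC-93: c = 0.331665 rad, d = 2112.71 km
Total = 383.81 + 161.85 + 2112.71 = 2658.37 km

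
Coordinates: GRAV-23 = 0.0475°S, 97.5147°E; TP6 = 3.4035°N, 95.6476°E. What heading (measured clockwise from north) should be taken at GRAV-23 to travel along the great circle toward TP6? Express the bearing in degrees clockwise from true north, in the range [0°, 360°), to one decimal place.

Δλ = -1.8671°
y = sin Δλ · cos φ₂ = -0.032524
x = cos φ₁ sin φ₂ − sin φ₁ cos φ₂ cos Δλ = 0.060194
θ = atan2(y, x) = -28.3829° → 331.6171° (mod 360°)

331.6°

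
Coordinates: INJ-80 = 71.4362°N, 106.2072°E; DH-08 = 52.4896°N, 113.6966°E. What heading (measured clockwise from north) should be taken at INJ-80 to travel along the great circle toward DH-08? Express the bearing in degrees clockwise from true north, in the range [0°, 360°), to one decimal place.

166.1°

Δλ = 7.4894°
y = sin Δλ · cos φ₂ = 0.079366
x = cos φ₁ sin φ₂ − sin φ₁ cos φ₂ cos Δλ = -0.319762
θ = atan2(y, x) = 166.0606° → 166.0606° (mod 360°)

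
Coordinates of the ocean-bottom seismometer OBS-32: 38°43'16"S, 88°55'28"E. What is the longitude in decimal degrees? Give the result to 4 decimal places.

88° + 55′/60 + 28″/3600 = 88 + 0.91667 + 0.00778 = 88.9244°

88.9244°E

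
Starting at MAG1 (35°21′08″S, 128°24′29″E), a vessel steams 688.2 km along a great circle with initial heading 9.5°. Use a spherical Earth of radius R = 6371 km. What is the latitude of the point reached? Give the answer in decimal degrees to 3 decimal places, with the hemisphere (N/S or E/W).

MAG1: φ = -35.35222°, λ = +128.40806°
δ = d/R = 688.2/6371 = 0.108021 rad
φ₂ = arcsin(sin φ₁ cos δ + cos φ₁ sin δ cos θ)
   = arcsin(-0.57860·0.99417 + 0.81561·0.10781·0.98629) = -29.24225°
λ₂ = λ₁ + atan2(sin θ sin δ cos φ₁, cos δ − sin φ₁ sin φ₂) = 129.57655°

29.242°S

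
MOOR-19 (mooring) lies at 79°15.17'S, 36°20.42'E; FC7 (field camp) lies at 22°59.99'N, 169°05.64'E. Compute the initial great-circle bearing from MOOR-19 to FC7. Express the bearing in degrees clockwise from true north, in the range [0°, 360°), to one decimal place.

MOOR-19: φ = -79.25283°, λ = +36.34033°
FC7: φ = +22.99983°, λ = +169.09400°
Δλ = 132.7537°
y = sin Δλ · cos φ₂ = 0.675908
x = cos φ₁ sin φ₂ − sin φ₁ cos φ₂ cos Δλ = -0.541061
θ = atan2(y, x) = 128.6771° → 128.6771° (mod 360°)

128.7°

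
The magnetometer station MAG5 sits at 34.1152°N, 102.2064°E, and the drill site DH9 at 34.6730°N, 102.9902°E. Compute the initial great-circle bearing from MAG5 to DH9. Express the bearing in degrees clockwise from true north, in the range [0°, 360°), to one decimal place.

49.0°

Δλ = 0.7838°
y = sin Δλ · cos φ₂ = 0.011250
x = cos φ₁ sin φ₂ − sin φ₁ cos φ₂ cos Δλ = 0.009778
θ = atan2(y, x) = 49.0034° → 49.0034° (mod 360°)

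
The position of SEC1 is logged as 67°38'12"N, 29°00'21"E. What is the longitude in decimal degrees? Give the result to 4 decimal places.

29° + 0′/60 + 21″/3600 = 29 + 0.00000 + 0.00583 = 29.0058°

29.0058°E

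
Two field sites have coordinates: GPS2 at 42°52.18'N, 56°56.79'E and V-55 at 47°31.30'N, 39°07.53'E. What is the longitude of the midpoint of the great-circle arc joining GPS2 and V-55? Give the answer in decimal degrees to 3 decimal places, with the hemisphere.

48.403°E

GPS2: φ = +42.86967°, λ = +56.94650°
V-55: φ = +47.52167°, λ = +39.12550°
Bx = cos φ₂ cos Δλ = 0.642908,  By = cos φ₂ sin Δλ = -0.206675
φₘ = atan2(sin φ₁ + sin φ₂, √((cos φ₁ + Bx)² + By²)) = 45.54289°
λₘ = λ₁ + atan2(By, cos φ₁ + Bx) = 48.40337°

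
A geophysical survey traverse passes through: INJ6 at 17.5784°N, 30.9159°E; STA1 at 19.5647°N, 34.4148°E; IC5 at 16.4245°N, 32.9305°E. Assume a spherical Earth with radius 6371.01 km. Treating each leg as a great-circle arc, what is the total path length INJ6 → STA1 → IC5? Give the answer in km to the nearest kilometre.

INJ6→STA1: c = 0.067470 rad, d = 429.85 km
STA1→IC5: c = 0.060089 rad, d = 382.83 km
Total = 429.85 + 382.83 = 812.68 km

813 km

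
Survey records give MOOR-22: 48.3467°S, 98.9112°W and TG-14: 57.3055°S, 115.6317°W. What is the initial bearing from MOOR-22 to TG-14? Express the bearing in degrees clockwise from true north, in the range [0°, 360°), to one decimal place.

222.0°

Δλ = -16.7205°
y = sin Δλ · cos φ₂ = -0.155406
x = cos φ₁ sin φ₂ − sin φ₁ cos φ₂ cos Δλ = -0.172788
θ = atan2(y, x) = -138.0318° → 221.9682° (mod 360°)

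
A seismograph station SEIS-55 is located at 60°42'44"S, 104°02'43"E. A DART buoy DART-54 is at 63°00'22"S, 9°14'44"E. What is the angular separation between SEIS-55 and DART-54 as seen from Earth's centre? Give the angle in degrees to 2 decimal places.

SEIS-55: φ = -60.71222°, λ = +104.04528°
DART-54: φ = -63.00611°, λ = +9.24556°
Δφ = -2.2939°,  Δλ = -94.7997°
a = sin²(Δφ/2) + cos φ₁ cos φ₂ sin²(Δλ/2) = 0.120712
c = 2·arcsin(√a) = 0.709672 rad = 40.6612°

40.66°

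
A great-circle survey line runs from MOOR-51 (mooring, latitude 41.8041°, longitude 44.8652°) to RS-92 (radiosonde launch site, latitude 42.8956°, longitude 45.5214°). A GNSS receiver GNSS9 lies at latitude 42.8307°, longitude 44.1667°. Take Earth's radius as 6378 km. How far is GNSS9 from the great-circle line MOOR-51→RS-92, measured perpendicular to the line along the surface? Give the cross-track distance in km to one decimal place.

98.3 km

δ₁₃ = central angle MOOR-51→GNSS9 = 0.020057 rad  (haversine)
θ₁₃ = bearing MOOR-51→GNSS9 = 333.527°,  θ₁₂ = bearing MOOR-51→RS-92 = 23.735°
dₓₜ = R·arcsin(sin δ₁₃ · sin(θ₁₃ − θ₁₂)) = 6378·arcsin(0.02006·sin(309.792°)) = -98.291 km
|dₓₜ| = 98.291 km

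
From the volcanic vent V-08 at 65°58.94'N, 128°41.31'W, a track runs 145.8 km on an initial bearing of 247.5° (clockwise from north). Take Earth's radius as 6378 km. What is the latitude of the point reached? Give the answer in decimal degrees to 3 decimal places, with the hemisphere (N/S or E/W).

65.453°N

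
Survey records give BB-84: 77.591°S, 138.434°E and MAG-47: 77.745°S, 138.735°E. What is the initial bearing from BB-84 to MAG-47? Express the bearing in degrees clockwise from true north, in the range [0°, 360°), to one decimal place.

157.5°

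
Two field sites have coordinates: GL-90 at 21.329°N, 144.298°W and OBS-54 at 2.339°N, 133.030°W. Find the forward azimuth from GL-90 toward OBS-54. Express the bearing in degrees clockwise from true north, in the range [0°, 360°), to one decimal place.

Δλ = 11.2680°
y = sin Δλ · cos φ₂ = 0.195236
x = cos φ₁ sin φ₂ − sin φ₁ cos φ₂ cos Δλ = -0.318398
θ = atan2(y, x) = 148.4841° → 148.4841° (mod 360°)

148.5°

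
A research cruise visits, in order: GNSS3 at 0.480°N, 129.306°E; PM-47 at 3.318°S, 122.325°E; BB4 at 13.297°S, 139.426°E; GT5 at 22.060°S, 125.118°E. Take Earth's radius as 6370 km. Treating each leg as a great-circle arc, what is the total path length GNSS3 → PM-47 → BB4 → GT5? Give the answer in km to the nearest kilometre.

4865 km

GNSS3→PM-47: c = 0.138654 rad, d = 883.22 km
PM-47→BB4: c = 0.342504 rad, d = 2181.75 km
BB4→GT5: c = 0.282542 rad, d = 1799.79 km
Total = 883.22 + 2181.75 + 1799.79 = 4864.77 km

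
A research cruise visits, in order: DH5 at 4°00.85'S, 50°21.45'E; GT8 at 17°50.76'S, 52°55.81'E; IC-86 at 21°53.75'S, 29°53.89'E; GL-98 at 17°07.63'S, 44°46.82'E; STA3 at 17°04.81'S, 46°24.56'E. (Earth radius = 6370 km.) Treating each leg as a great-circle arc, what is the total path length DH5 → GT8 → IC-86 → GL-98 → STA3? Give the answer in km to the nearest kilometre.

DH5: φ = -4.01417°, λ = +50.35750°
GT8: φ = -17.84600°, λ = +52.93017°
IC-86: φ = -21.89583°, λ = +29.89817°
GL-98: φ = -17.12717°, λ = +44.78033°
STA3: φ = -17.08017°, λ = +46.40933°
DH5→GT8: c = 0.245382 rad, d = 1563.08 km
GT8→IC-86: c = 0.384200 rad, d = 2447.35 km
IC-86→GL-98: c = 0.258422 rad, d = 1646.15 km
GL-98→STA3: c = 0.027186 rad, d = 173.18 km
Total = 1563.08 + 2447.35 + 1646.15 + 173.18 = 5829.76 km

5830 km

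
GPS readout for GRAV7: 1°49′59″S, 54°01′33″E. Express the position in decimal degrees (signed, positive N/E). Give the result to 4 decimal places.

lat: 1.8331° S → -1.8331°
lon: 54.0258° E → +54.0258°

-1.8331°, +54.0258°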